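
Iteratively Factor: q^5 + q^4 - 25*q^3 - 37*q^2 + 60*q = (q)*(q^4 + q^3 - 25*q^2 - 37*q + 60) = q*(q - 1)*(q^3 + 2*q^2 - 23*q - 60) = q*(q - 1)*(q + 3)*(q^2 - q - 20) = q*(q - 1)*(q + 3)*(q + 4)*(q - 5)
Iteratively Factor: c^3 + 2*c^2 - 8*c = (c - 2)*(c^2 + 4*c) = c*(c - 2)*(c + 4)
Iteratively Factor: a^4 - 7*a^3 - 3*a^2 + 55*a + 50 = (a - 5)*(a^3 - 2*a^2 - 13*a - 10) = (a - 5)*(a + 1)*(a^2 - 3*a - 10) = (a - 5)^2*(a + 1)*(a + 2)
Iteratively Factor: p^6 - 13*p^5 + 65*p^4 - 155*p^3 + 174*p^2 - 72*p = (p - 3)*(p^5 - 10*p^4 + 35*p^3 - 50*p^2 + 24*p) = (p - 4)*(p - 3)*(p^4 - 6*p^3 + 11*p^2 - 6*p) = (p - 4)*(p - 3)*(p - 2)*(p^3 - 4*p^2 + 3*p) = (p - 4)*(p - 3)^2*(p - 2)*(p^2 - p) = (p - 4)*(p - 3)^2*(p - 2)*(p - 1)*(p)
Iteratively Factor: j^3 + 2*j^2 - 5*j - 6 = (j - 2)*(j^2 + 4*j + 3) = (j - 2)*(j + 3)*(j + 1)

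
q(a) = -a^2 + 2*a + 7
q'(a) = 2 - 2*a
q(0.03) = 7.06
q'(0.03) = 1.94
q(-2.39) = -3.49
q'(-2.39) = 6.78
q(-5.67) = -36.49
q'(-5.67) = 13.34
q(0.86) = 7.98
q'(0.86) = 0.28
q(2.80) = 4.76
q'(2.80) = -3.60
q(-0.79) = 4.80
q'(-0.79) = 3.58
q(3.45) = 2.00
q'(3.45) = -4.90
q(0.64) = 7.87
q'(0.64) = 0.72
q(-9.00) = -92.00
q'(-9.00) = 20.00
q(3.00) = 4.00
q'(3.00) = -4.00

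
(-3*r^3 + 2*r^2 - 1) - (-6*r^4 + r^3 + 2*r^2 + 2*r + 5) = 6*r^4 - 4*r^3 - 2*r - 6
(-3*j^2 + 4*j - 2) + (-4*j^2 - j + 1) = -7*j^2 + 3*j - 1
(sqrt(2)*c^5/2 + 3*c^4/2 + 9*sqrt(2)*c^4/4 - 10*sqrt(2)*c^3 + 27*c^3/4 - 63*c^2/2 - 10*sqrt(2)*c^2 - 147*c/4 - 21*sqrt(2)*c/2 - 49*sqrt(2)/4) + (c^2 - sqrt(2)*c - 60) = sqrt(2)*c^5/2 + 3*c^4/2 + 9*sqrt(2)*c^4/4 - 10*sqrt(2)*c^3 + 27*c^3/4 - 61*c^2/2 - 10*sqrt(2)*c^2 - 147*c/4 - 23*sqrt(2)*c/2 - 60 - 49*sqrt(2)/4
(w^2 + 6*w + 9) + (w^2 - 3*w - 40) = 2*w^2 + 3*w - 31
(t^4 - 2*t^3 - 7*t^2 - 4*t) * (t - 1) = t^5 - 3*t^4 - 5*t^3 + 3*t^2 + 4*t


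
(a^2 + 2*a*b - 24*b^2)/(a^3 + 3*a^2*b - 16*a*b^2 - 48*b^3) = (a + 6*b)/(a^2 + 7*a*b + 12*b^2)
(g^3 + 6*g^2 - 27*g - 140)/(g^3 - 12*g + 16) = (g^2 + 2*g - 35)/(g^2 - 4*g + 4)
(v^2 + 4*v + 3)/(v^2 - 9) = (v + 1)/(v - 3)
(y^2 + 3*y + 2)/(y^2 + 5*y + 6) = (y + 1)/(y + 3)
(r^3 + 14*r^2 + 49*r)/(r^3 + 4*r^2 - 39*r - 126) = r*(r + 7)/(r^2 - 3*r - 18)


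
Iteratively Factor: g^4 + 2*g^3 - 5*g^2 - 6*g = (g - 2)*(g^3 + 4*g^2 + 3*g) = g*(g - 2)*(g^2 + 4*g + 3) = g*(g - 2)*(g + 1)*(g + 3)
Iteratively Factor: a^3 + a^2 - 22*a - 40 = (a + 2)*(a^2 - a - 20) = (a - 5)*(a + 2)*(a + 4)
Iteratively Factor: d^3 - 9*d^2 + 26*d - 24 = (d - 2)*(d^2 - 7*d + 12) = (d - 4)*(d - 2)*(d - 3)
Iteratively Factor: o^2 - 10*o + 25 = (o - 5)*(o - 5)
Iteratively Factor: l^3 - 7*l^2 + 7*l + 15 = (l - 5)*(l^2 - 2*l - 3) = (l - 5)*(l + 1)*(l - 3)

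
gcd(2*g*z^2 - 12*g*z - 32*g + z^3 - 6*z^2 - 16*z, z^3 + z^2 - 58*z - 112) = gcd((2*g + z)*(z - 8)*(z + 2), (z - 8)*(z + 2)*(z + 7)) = z^2 - 6*z - 16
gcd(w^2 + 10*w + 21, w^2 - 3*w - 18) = w + 3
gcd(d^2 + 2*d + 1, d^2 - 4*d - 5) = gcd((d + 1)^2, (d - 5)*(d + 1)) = d + 1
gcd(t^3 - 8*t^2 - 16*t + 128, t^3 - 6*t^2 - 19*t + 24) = t - 8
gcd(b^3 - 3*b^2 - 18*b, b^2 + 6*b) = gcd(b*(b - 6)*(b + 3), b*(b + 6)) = b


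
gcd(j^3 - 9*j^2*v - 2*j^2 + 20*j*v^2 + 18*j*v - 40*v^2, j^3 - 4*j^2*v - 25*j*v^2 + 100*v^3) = j^2 - 9*j*v + 20*v^2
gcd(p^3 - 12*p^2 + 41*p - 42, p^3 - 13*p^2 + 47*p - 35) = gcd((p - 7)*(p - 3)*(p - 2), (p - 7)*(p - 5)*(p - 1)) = p - 7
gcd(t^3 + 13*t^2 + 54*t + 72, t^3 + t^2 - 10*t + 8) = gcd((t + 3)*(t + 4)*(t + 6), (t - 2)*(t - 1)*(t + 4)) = t + 4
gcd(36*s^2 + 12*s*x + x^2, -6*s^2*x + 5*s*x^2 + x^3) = 6*s + x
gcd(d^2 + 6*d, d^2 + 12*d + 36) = d + 6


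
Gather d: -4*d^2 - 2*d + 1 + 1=-4*d^2 - 2*d + 2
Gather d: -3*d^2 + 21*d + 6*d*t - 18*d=-3*d^2 + d*(6*t + 3)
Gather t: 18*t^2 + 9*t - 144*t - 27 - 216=18*t^2 - 135*t - 243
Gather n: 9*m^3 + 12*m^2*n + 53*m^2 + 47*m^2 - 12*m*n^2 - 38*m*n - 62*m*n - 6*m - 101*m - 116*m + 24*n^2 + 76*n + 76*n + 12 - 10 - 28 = 9*m^3 + 100*m^2 - 223*m + n^2*(24 - 12*m) + n*(12*m^2 - 100*m + 152) - 26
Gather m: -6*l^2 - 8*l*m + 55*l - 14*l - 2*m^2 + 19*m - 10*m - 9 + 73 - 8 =-6*l^2 + 41*l - 2*m^2 + m*(9 - 8*l) + 56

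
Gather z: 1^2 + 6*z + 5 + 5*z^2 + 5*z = 5*z^2 + 11*z + 6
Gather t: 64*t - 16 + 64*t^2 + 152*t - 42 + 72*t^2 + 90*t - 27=136*t^2 + 306*t - 85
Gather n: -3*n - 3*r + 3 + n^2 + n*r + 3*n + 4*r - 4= n^2 + n*r + r - 1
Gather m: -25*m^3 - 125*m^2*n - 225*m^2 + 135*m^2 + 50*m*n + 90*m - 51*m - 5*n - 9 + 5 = -25*m^3 + m^2*(-125*n - 90) + m*(50*n + 39) - 5*n - 4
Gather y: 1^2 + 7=8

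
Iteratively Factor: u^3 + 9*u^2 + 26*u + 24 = (u + 3)*(u^2 + 6*u + 8) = (u + 2)*(u + 3)*(u + 4)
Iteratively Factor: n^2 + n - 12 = (n + 4)*(n - 3)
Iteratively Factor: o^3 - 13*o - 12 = (o + 3)*(o^2 - 3*o - 4) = (o + 1)*(o + 3)*(o - 4)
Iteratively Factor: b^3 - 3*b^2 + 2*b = (b - 2)*(b^2 - b) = (b - 2)*(b - 1)*(b)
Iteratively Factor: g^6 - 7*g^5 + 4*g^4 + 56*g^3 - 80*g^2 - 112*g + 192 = (g - 2)*(g^5 - 5*g^4 - 6*g^3 + 44*g^2 + 8*g - 96) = (g - 3)*(g - 2)*(g^4 - 2*g^3 - 12*g^2 + 8*g + 32) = (g - 3)*(g - 2)*(g + 2)*(g^3 - 4*g^2 - 4*g + 16) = (g - 4)*(g - 3)*(g - 2)*(g + 2)*(g^2 - 4) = (g - 4)*(g - 3)*(g - 2)^2*(g + 2)*(g + 2)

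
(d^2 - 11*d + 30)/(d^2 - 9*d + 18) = (d - 5)/(d - 3)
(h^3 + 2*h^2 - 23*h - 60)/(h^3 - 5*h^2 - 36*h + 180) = (h^2 + 7*h + 12)/(h^2 - 36)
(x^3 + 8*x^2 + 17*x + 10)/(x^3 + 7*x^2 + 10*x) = (x + 1)/x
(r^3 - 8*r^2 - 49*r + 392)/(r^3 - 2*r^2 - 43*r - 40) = (r^2 - 49)/(r^2 + 6*r + 5)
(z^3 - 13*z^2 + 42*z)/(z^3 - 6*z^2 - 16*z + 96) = z*(z - 7)/(z^2 - 16)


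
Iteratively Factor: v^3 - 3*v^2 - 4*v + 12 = (v + 2)*(v^2 - 5*v + 6) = (v - 3)*(v + 2)*(v - 2)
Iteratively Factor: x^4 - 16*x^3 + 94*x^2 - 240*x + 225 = (x - 3)*(x^3 - 13*x^2 + 55*x - 75) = (x - 5)*(x - 3)*(x^2 - 8*x + 15) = (x - 5)*(x - 3)^2*(x - 5)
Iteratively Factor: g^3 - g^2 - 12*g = (g)*(g^2 - g - 12) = g*(g + 3)*(g - 4)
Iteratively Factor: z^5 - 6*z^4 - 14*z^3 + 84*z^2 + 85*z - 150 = (z + 3)*(z^4 - 9*z^3 + 13*z^2 + 45*z - 50) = (z - 1)*(z + 3)*(z^3 - 8*z^2 + 5*z + 50) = (z - 5)*(z - 1)*(z + 3)*(z^2 - 3*z - 10) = (z - 5)*(z - 1)*(z + 2)*(z + 3)*(z - 5)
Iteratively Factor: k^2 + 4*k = (k)*(k + 4)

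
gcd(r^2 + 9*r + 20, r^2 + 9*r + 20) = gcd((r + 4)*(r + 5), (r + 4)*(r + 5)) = r^2 + 9*r + 20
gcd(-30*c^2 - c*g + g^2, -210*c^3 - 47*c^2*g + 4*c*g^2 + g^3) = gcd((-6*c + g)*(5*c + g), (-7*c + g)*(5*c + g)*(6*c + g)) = 5*c + g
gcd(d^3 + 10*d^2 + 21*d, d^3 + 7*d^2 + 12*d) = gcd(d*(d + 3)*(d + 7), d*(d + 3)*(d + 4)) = d^2 + 3*d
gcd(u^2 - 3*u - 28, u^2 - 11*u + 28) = u - 7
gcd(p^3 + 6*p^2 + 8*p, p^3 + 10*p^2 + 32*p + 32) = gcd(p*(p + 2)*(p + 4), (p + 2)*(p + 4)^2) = p^2 + 6*p + 8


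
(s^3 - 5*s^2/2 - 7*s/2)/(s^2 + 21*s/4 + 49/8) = 4*s*(2*s^2 - 5*s - 7)/(8*s^2 + 42*s + 49)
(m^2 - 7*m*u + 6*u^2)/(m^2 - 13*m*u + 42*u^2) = (-m + u)/(-m + 7*u)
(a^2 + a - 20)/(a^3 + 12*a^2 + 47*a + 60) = (a - 4)/(a^2 + 7*a + 12)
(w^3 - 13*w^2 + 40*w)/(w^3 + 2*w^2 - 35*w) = (w - 8)/(w + 7)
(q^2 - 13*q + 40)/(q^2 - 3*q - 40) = (q - 5)/(q + 5)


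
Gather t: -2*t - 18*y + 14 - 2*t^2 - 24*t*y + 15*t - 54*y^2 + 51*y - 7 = -2*t^2 + t*(13 - 24*y) - 54*y^2 + 33*y + 7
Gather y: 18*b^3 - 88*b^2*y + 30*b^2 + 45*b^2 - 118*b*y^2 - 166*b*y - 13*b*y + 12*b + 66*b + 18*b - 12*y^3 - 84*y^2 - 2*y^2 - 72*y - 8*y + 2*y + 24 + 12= 18*b^3 + 75*b^2 + 96*b - 12*y^3 + y^2*(-118*b - 86) + y*(-88*b^2 - 179*b - 78) + 36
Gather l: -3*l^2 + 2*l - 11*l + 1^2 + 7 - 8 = -3*l^2 - 9*l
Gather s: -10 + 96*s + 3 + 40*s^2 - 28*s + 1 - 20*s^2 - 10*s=20*s^2 + 58*s - 6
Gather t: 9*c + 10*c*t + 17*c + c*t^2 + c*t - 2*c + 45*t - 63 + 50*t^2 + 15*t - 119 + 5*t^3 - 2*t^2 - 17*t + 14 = 24*c + 5*t^3 + t^2*(c + 48) + t*(11*c + 43) - 168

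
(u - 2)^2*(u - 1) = u^3 - 5*u^2 + 8*u - 4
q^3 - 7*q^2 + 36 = (q - 6)*(q - 3)*(q + 2)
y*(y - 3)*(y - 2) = y^3 - 5*y^2 + 6*y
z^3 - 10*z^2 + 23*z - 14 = (z - 7)*(z - 2)*(z - 1)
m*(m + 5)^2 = m^3 + 10*m^2 + 25*m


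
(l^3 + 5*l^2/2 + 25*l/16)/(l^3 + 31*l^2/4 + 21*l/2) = (16*l^2 + 40*l + 25)/(4*(4*l^2 + 31*l + 42))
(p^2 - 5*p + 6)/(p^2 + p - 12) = (p - 2)/(p + 4)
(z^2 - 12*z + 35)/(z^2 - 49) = (z - 5)/(z + 7)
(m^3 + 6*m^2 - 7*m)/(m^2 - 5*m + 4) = m*(m + 7)/(m - 4)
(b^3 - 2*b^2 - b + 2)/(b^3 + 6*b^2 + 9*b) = (b^3 - 2*b^2 - b + 2)/(b*(b^2 + 6*b + 9))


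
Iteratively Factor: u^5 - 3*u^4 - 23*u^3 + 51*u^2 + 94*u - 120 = (u - 1)*(u^4 - 2*u^3 - 25*u^2 + 26*u + 120) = (u - 3)*(u - 1)*(u^3 + u^2 - 22*u - 40) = (u - 5)*(u - 3)*(u - 1)*(u^2 + 6*u + 8) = (u - 5)*(u - 3)*(u - 1)*(u + 2)*(u + 4)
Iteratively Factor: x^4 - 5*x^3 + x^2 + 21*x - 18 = (x - 3)*(x^3 - 2*x^2 - 5*x + 6) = (x - 3)*(x + 2)*(x^2 - 4*x + 3) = (x - 3)^2*(x + 2)*(x - 1)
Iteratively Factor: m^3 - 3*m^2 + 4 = (m - 2)*(m^2 - m - 2) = (m - 2)^2*(m + 1)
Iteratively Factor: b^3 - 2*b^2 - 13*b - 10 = (b + 2)*(b^2 - 4*b - 5) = (b - 5)*(b + 2)*(b + 1)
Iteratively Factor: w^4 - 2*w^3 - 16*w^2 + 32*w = (w - 2)*(w^3 - 16*w) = (w - 4)*(w - 2)*(w^2 + 4*w) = (w - 4)*(w - 2)*(w + 4)*(w)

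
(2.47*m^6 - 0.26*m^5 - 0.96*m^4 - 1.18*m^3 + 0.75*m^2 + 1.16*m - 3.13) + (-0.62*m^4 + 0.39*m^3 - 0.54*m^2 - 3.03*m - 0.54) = 2.47*m^6 - 0.26*m^5 - 1.58*m^4 - 0.79*m^3 + 0.21*m^2 - 1.87*m - 3.67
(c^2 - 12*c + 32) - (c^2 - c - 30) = 62 - 11*c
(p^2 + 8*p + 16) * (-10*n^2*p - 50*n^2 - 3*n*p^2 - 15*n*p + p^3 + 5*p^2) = -10*n^2*p^3 - 130*n^2*p^2 - 560*n^2*p - 800*n^2 - 3*n*p^4 - 39*n*p^3 - 168*n*p^2 - 240*n*p + p^5 + 13*p^4 + 56*p^3 + 80*p^2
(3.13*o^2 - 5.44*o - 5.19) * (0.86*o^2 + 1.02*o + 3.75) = 2.6918*o^4 - 1.4858*o^3 + 1.7253*o^2 - 25.6938*o - 19.4625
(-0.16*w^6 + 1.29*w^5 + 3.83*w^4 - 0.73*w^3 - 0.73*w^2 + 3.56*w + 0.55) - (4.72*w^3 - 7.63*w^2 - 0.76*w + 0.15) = -0.16*w^6 + 1.29*w^5 + 3.83*w^4 - 5.45*w^3 + 6.9*w^2 + 4.32*w + 0.4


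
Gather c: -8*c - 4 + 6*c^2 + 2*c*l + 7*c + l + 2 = 6*c^2 + c*(2*l - 1) + l - 2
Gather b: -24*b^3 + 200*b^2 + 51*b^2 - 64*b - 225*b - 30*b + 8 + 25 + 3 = -24*b^3 + 251*b^2 - 319*b + 36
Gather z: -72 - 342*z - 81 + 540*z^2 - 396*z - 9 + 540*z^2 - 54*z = 1080*z^2 - 792*z - 162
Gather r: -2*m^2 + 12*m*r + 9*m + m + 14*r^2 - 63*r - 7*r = -2*m^2 + 10*m + 14*r^2 + r*(12*m - 70)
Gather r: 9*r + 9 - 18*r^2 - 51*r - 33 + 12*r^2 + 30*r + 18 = -6*r^2 - 12*r - 6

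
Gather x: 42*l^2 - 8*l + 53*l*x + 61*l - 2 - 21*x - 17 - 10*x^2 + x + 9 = 42*l^2 + 53*l - 10*x^2 + x*(53*l - 20) - 10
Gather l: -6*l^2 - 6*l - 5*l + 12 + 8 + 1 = -6*l^2 - 11*l + 21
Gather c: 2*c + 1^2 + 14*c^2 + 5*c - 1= 14*c^2 + 7*c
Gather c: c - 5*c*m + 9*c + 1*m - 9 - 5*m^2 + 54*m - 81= c*(10 - 5*m) - 5*m^2 + 55*m - 90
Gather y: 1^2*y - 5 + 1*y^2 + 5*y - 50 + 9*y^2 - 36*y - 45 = 10*y^2 - 30*y - 100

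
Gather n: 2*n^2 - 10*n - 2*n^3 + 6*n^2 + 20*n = -2*n^3 + 8*n^2 + 10*n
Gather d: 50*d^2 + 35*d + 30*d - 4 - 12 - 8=50*d^2 + 65*d - 24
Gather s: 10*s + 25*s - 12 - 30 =35*s - 42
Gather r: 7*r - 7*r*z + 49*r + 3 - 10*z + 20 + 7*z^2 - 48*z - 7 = r*(56 - 7*z) + 7*z^2 - 58*z + 16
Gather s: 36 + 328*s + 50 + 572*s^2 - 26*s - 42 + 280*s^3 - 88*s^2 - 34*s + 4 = 280*s^3 + 484*s^2 + 268*s + 48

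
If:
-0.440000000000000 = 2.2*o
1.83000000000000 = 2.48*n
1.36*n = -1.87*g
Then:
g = -0.54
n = 0.74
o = -0.20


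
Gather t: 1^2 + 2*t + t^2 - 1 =t^2 + 2*t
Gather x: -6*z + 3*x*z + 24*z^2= 3*x*z + 24*z^2 - 6*z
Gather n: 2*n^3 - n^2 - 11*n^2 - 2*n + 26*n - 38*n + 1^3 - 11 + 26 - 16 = 2*n^3 - 12*n^2 - 14*n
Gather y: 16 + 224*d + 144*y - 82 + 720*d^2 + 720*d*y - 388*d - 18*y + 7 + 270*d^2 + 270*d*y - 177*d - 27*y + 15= 990*d^2 - 341*d + y*(990*d + 99) - 44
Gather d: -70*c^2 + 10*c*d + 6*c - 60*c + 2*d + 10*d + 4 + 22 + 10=-70*c^2 - 54*c + d*(10*c + 12) + 36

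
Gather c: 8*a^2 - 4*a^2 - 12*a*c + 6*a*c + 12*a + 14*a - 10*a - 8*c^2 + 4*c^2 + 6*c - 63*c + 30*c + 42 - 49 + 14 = 4*a^2 + 16*a - 4*c^2 + c*(-6*a - 27) + 7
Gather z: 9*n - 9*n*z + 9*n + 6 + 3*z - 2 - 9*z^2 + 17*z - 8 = 18*n - 9*z^2 + z*(20 - 9*n) - 4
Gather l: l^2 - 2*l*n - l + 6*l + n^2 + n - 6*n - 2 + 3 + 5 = l^2 + l*(5 - 2*n) + n^2 - 5*n + 6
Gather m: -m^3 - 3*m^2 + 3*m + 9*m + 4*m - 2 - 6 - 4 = -m^3 - 3*m^2 + 16*m - 12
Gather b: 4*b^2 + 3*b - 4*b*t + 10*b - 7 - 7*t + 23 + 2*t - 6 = 4*b^2 + b*(13 - 4*t) - 5*t + 10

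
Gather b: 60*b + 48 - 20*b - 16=40*b + 32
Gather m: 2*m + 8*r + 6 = 2*m + 8*r + 6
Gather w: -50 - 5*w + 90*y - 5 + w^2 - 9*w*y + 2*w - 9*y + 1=w^2 + w*(-9*y - 3) + 81*y - 54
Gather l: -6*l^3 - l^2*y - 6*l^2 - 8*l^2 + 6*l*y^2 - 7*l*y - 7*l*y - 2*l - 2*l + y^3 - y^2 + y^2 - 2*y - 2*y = -6*l^3 + l^2*(-y - 14) + l*(6*y^2 - 14*y - 4) + y^3 - 4*y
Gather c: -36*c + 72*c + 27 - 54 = 36*c - 27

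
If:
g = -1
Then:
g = -1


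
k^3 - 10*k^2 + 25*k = k*(k - 5)^2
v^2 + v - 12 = (v - 3)*(v + 4)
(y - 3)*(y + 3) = y^2 - 9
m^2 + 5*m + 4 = (m + 1)*(m + 4)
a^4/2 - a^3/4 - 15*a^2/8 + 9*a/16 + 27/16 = (a/2 + 1/2)*(a - 3/2)^2*(a + 3/2)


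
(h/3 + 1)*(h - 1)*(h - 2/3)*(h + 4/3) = h^4/3 + 8*h^3/9 - 23*h^2/27 - 34*h/27 + 8/9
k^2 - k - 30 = (k - 6)*(k + 5)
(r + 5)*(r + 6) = r^2 + 11*r + 30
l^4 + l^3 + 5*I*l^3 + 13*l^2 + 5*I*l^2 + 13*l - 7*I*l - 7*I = (l + 1)*(l - I)^2*(l + 7*I)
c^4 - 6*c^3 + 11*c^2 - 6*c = c*(c - 3)*(c - 2)*(c - 1)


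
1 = 1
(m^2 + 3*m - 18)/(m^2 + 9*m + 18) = (m - 3)/(m + 3)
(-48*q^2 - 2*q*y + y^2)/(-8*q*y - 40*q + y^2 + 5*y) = (6*q + y)/(y + 5)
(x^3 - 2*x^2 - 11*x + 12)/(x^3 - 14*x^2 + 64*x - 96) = (x^2 + 2*x - 3)/(x^2 - 10*x + 24)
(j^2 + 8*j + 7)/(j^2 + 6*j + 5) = (j + 7)/(j + 5)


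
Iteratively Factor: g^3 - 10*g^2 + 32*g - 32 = (g - 2)*(g^2 - 8*g + 16) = (g - 4)*(g - 2)*(g - 4)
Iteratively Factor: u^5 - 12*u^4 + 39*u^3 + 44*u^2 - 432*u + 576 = (u - 3)*(u^4 - 9*u^3 + 12*u^2 + 80*u - 192) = (u - 4)*(u - 3)*(u^3 - 5*u^2 - 8*u + 48) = (u - 4)^2*(u - 3)*(u^2 - u - 12) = (u - 4)^3*(u - 3)*(u + 3)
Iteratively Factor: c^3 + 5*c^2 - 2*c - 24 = (c + 4)*(c^2 + c - 6) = (c - 2)*(c + 4)*(c + 3)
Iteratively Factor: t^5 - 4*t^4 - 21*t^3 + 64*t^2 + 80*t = (t + 1)*(t^4 - 5*t^3 - 16*t^2 + 80*t) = (t - 4)*(t + 1)*(t^3 - t^2 - 20*t) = (t - 4)*(t + 1)*(t + 4)*(t^2 - 5*t) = t*(t - 4)*(t + 1)*(t + 4)*(t - 5)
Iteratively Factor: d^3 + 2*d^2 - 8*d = (d)*(d^2 + 2*d - 8) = d*(d - 2)*(d + 4)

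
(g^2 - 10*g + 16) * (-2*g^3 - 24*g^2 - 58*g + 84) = -2*g^5 - 4*g^4 + 150*g^3 + 280*g^2 - 1768*g + 1344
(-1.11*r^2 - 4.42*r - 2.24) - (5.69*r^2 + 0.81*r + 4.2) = -6.8*r^2 - 5.23*r - 6.44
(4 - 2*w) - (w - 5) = 9 - 3*w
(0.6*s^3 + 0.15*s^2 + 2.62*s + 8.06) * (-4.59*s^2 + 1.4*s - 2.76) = -2.754*s^5 + 0.1515*s^4 - 13.4718*s^3 - 33.7414*s^2 + 4.0528*s - 22.2456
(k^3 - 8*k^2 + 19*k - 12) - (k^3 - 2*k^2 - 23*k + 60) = -6*k^2 + 42*k - 72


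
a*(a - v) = a^2 - a*v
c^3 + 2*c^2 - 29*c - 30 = (c - 5)*(c + 1)*(c + 6)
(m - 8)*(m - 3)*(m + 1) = m^3 - 10*m^2 + 13*m + 24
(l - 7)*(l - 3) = l^2 - 10*l + 21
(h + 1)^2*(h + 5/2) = h^3 + 9*h^2/2 + 6*h + 5/2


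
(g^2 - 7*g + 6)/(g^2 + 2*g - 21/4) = 4*(g^2 - 7*g + 6)/(4*g^2 + 8*g - 21)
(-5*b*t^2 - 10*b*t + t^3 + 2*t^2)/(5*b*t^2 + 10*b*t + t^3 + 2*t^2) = (-5*b + t)/(5*b + t)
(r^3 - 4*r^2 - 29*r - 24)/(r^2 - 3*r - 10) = (-r^3 + 4*r^2 + 29*r + 24)/(-r^2 + 3*r + 10)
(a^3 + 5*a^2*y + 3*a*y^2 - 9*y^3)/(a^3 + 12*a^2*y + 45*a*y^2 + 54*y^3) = (a - y)/(a + 6*y)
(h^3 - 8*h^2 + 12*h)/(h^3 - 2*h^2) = (h - 6)/h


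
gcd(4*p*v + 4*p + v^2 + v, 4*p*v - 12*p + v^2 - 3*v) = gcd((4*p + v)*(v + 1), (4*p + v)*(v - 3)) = 4*p + v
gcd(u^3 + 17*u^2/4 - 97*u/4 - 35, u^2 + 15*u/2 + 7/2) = u + 7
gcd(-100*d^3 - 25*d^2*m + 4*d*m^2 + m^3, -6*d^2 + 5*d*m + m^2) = 1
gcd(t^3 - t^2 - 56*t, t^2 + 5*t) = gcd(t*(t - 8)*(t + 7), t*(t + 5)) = t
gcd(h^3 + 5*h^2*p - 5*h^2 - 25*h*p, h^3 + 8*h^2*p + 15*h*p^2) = h^2 + 5*h*p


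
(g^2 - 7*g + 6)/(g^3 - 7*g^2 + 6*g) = 1/g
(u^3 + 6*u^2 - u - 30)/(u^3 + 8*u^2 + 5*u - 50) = (u + 3)/(u + 5)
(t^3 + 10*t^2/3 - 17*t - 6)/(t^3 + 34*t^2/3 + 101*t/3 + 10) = (t - 3)/(t + 5)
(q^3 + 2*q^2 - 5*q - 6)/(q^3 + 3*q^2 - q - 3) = (q - 2)/(q - 1)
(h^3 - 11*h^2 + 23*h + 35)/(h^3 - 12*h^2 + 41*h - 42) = (h^2 - 4*h - 5)/(h^2 - 5*h + 6)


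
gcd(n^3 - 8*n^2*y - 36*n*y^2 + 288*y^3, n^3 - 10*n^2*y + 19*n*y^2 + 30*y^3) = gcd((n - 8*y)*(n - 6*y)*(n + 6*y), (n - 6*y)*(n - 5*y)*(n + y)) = -n + 6*y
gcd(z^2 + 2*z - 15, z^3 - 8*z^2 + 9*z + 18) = z - 3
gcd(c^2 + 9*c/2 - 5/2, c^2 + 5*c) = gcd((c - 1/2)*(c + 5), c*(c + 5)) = c + 5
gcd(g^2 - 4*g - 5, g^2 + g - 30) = g - 5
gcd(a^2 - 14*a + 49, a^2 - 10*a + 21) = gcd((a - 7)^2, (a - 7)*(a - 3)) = a - 7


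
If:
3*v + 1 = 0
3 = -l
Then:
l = -3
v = -1/3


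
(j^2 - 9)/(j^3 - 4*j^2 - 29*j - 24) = (j - 3)/(j^2 - 7*j - 8)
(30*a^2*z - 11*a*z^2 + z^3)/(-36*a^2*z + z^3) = (-5*a + z)/(6*a + z)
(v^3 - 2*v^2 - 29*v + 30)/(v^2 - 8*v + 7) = (v^2 - v - 30)/(v - 7)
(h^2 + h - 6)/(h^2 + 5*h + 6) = (h - 2)/(h + 2)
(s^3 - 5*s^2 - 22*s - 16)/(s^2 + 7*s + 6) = (s^2 - 6*s - 16)/(s + 6)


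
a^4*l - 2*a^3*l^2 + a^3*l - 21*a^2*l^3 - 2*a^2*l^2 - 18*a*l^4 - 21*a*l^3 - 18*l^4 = (a - 6*l)*(a + l)*(a + 3*l)*(a*l + l)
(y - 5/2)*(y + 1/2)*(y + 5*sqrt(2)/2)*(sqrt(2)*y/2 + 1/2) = sqrt(2)*y^4/2 - sqrt(2)*y^3 + 3*y^3 - 6*y^2 + 5*sqrt(2)*y^2/8 - 15*y/4 - 5*sqrt(2)*y/2 - 25*sqrt(2)/16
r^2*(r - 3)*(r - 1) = r^4 - 4*r^3 + 3*r^2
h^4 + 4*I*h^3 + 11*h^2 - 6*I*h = h*(h - I)^2*(h + 6*I)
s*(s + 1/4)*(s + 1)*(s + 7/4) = s^4 + 3*s^3 + 39*s^2/16 + 7*s/16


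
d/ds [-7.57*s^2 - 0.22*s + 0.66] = -15.14*s - 0.22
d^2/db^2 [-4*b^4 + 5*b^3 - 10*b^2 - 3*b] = -48*b^2 + 30*b - 20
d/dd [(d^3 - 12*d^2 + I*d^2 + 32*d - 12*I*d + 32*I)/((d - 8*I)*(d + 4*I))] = (d^4 - 8*I*d^3 + d^2*(68 + 60*I) - 768*d + 896 - 384*I)/(d^4 - 8*I*d^3 + 48*d^2 - 256*I*d + 1024)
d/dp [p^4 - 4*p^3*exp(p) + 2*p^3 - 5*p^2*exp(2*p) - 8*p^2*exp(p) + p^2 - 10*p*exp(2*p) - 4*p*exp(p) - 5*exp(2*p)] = -4*p^3*exp(p) + 4*p^3 - 10*p^2*exp(2*p) - 20*p^2*exp(p) + 6*p^2 - 30*p*exp(2*p) - 20*p*exp(p) + 2*p - 20*exp(2*p) - 4*exp(p)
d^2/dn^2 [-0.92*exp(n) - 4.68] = -0.92*exp(n)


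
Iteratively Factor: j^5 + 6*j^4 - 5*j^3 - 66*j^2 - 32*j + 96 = (j + 4)*(j^4 + 2*j^3 - 13*j^2 - 14*j + 24) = (j + 2)*(j + 4)*(j^3 - 13*j + 12) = (j - 3)*(j + 2)*(j + 4)*(j^2 + 3*j - 4) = (j - 3)*(j - 1)*(j + 2)*(j + 4)*(j + 4)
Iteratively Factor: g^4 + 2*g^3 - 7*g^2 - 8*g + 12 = (g - 1)*(g^3 + 3*g^2 - 4*g - 12) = (g - 1)*(g + 3)*(g^2 - 4) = (g - 1)*(g + 2)*(g + 3)*(g - 2)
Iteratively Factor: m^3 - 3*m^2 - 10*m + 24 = (m - 2)*(m^2 - m - 12) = (m - 4)*(m - 2)*(m + 3)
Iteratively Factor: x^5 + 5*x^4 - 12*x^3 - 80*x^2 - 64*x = (x + 4)*(x^4 + x^3 - 16*x^2 - 16*x) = (x + 4)^2*(x^3 - 3*x^2 - 4*x) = (x + 1)*(x + 4)^2*(x^2 - 4*x) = (x - 4)*(x + 1)*(x + 4)^2*(x)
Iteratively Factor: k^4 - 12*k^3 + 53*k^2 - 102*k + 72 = (k - 4)*(k^3 - 8*k^2 + 21*k - 18) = (k - 4)*(k - 3)*(k^2 - 5*k + 6) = (k - 4)*(k - 3)^2*(k - 2)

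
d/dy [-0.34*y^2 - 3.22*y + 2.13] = -0.68*y - 3.22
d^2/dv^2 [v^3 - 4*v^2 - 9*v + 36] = 6*v - 8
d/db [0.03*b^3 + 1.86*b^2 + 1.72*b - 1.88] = 0.09*b^2 + 3.72*b + 1.72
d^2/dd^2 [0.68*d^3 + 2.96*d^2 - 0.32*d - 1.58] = 4.08*d + 5.92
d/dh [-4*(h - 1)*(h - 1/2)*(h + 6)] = -12*h^2 - 36*h + 34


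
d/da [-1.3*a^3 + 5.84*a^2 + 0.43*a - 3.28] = -3.9*a^2 + 11.68*a + 0.43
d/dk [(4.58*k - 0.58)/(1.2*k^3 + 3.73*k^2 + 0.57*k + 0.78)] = (-10.992*k^3 - 14.9954*k^2 + 4.3268*k + 3.903)/(1.44*k^6 + 8.952*k^5 + 15.2809*k^4 + 6.1242*k^3 + 6.1437*k^2 + 0.8892*k + 0.6084)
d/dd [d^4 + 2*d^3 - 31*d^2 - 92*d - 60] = 4*d^3 + 6*d^2 - 62*d - 92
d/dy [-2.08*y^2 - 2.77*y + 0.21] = -4.16*y - 2.77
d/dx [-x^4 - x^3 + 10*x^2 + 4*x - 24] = -4*x^3 - 3*x^2 + 20*x + 4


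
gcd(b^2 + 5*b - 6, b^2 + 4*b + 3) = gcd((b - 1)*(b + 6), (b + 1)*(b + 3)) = 1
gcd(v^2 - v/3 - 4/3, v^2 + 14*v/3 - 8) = v - 4/3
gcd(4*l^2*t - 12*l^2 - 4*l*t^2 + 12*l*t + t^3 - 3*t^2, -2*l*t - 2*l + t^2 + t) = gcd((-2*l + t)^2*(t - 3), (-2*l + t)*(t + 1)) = -2*l + t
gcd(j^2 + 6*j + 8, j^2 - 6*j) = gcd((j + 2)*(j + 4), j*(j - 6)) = 1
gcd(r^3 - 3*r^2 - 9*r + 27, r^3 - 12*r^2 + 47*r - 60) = r - 3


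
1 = 1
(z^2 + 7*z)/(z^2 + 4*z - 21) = z/(z - 3)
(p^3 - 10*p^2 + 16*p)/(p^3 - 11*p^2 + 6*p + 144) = p*(p - 2)/(p^2 - 3*p - 18)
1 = 1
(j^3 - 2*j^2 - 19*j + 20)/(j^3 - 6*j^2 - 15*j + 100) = (j - 1)/(j - 5)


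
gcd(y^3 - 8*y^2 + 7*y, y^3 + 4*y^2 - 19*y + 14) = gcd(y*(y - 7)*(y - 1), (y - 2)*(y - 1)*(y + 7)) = y - 1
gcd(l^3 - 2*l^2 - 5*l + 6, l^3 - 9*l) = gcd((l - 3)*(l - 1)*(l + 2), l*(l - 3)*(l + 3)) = l - 3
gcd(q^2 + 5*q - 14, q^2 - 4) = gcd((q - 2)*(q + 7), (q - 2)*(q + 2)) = q - 2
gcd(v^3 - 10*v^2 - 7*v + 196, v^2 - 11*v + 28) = v - 7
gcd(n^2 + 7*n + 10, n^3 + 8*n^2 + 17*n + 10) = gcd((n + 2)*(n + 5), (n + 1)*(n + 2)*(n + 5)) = n^2 + 7*n + 10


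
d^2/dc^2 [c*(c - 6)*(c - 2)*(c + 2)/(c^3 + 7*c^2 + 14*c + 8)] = 2*(73*c^3 + 156*c^2 - 96*c - 368)/(c^6 + 15*c^5 + 87*c^4 + 245*c^3 + 348*c^2 + 240*c + 64)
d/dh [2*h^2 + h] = 4*h + 1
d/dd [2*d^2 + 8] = 4*d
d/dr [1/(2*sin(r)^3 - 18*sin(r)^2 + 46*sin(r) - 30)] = (-3*sin(r)^2 + 18*sin(r) - 23)*cos(r)/(2*(sin(r)^3 - 9*sin(r)^2 + 23*sin(r) - 15)^2)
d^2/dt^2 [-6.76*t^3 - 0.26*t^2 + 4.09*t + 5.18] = -40.56*t - 0.52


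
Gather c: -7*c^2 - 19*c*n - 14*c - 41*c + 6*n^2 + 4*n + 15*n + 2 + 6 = -7*c^2 + c*(-19*n - 55) + 6*n^2 + 19*n + 8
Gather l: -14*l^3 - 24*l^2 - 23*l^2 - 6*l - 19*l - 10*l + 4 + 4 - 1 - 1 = -14*l^3 - 47*l^2 - 35*l + 6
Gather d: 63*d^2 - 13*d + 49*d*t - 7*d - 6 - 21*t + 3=63*d^2 + d*(49*t - 20) - 21*t - 3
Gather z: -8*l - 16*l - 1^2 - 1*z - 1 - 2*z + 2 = -24*l - 3*z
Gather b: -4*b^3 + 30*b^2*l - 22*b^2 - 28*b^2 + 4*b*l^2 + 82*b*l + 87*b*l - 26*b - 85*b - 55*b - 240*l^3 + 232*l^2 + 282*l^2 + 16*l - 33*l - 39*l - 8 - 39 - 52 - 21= -4*b^3 + b^2*(30*l - 50) + b*(4*l^2 + 169*l - 166) - 240*l^3 + 514*l^2 - 56*l - 120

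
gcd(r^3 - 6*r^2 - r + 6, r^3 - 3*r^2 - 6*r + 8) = r - 1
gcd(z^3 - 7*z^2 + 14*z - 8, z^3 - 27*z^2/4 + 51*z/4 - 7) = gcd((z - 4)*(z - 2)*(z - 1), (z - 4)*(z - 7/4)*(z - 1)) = z^2 - 5*z + 4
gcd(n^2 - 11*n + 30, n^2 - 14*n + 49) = 1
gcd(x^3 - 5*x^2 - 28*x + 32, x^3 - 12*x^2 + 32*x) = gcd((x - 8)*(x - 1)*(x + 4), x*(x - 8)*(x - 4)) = x - 8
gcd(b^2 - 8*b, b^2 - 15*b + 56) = b - 8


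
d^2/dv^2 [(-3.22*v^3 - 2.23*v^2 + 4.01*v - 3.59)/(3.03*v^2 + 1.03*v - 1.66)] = (-5.6843418860808e-14*v^5 - 2.8421709430404e-14*v^4 + 48.3259240000001*v^3 - 232.021974*v^2 + 0.554609999999968*v - 42.308606)/(27.818127*v^6 + 28.368981*v^5 - 36.077301*v^4 - 29.991437*v^3 + 19.765122*v^2 + 8.514804*v - 4.574296)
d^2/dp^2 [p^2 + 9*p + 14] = 2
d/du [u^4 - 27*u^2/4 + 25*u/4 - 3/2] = 4*u^3 - 27*u/2 + 25/4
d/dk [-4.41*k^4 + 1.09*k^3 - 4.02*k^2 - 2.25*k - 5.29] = -17.64*k^3 + 3.27*k^2 - 8.04*k - 2.25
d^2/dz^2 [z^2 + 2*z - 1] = 2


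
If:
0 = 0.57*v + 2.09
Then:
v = -3.67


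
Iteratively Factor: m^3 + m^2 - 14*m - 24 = (m - 4)*(m^2 + 5*m + 6) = (m - 4)*(m + 3)*(m + 2)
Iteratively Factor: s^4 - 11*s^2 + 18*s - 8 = (s - 1)*(s^3 + s^2 - 10*s + 8) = (s - 2)*(s - 1)*(s^2 + 3*s - 4) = (s - 2)*(s - 1)^2*(s + 4)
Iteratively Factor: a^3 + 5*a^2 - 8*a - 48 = (a - 3)*(a^2 + 8*a + 16) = (a - 3)*(a + 4)*(a + 4)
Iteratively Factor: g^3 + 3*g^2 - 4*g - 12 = (g + 3)*(g^2 - 4) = (g - 2)*(g + 3)*(g + 2)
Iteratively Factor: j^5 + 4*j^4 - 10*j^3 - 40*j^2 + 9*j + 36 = (j + 3)*(j^4 + j^3 - 13*j^2 - j + 12) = (j - 3)*(j + 3)*(j^3 + 4*j^2 - j - 4) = (j - 3)*(j - 1)*(j + 3)*(j^2 + 5*j + 4) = (j - 3)*(j - 1)*(j + 1)*(j + 3)*(j + 4)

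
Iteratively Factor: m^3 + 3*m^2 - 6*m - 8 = (m + 1)*(m^2 + 2*m - 8) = (m + 1)*(m + 4)*(m - 2)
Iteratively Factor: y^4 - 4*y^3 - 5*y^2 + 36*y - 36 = (y - 3)*(y^3 - y^2 - 8*y + 12) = (y - 3)*(y - 2)*(y^2 + y - 6) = (y - 3)*(y - 2)^2*(y + 3)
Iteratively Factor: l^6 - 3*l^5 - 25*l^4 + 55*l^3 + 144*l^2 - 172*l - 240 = (l - 5)*(l^5 + 2*l^4 - 15*l^3 - 20*l^2 + 44*l + 48) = (l - 5)*(l - 3)*(l^4 + 5*l^3 - 20*l - 16) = (l - 5)*(l - 3)*(l - 2)*(l^3 + 7*l^2 + 14*l + 8) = (l - 5)*(l - 3)*(l - 2)*(l + 1)*(l^2 + 6*l + 8) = (l - 5)*(l - 3)*(l - 2)*(l + 1)*(l + 4)*(l + 2)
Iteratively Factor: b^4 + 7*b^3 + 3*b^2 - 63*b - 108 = (b + 3)*(b^3 + 4*b^2 - 9*b - 36) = (b - 3)*(b + 3)*(b^2 + 7*b + 12) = (b - 3)*(b + 3)*(b + 4)*(b + 3)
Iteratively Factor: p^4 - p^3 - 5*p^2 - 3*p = (p + 1)*(p^3 - 2*p^2 - 3*p) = (p + 1)^2*(p^2 - 3*p) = (p - 3)*(p + 1)^2*(p)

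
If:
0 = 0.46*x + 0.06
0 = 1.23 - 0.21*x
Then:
No Solution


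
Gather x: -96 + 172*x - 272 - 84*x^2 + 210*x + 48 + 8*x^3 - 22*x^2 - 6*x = 8*x^3 - 106*x^2 + 376*x - 320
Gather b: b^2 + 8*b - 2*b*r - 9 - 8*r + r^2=b^2 + b*(8 - 2*r) + r^2 - 8*r - 9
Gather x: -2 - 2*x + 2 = -2*x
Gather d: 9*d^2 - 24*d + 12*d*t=9*d^2 + d*(12*t - 24)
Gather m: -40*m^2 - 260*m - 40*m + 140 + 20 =-40*m^2 - 300*m + 160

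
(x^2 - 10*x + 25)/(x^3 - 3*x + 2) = (x^2 - 10*x + 25)/(x^3 - 3*x + 2)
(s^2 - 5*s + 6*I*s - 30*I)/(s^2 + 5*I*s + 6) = (s - 5)/(s - I)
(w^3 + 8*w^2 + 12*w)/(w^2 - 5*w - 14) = w*(w + 6)/(w - 7)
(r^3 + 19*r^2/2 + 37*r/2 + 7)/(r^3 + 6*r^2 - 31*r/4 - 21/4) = 2*(r + 2)/(2*r - 3)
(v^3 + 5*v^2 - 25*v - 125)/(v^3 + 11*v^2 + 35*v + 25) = (v - 5)/(v + 1)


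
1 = 1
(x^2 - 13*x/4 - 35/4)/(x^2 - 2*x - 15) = (x + 7/4)/(x + 3)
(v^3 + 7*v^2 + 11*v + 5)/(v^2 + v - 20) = (v^2 + 2*v + 1)/(v - 4)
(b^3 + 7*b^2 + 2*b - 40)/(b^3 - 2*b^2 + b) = (b^3 + 7*b^2 + 2*b - 40)/(b*(b^2 - 2*b + 1))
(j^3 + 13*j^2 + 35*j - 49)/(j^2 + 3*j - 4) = (j^2 + 14*j + 49)/(j + 4)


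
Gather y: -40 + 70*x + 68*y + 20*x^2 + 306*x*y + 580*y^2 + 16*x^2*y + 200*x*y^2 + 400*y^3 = 20*x^2 + 70*x + 400*y^3 + y^2*(200*x + 580) + y*(16*x^2 + 306*x + 68) - 40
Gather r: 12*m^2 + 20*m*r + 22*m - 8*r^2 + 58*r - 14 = 12*m^2 + 22*m - 8*r^2 + r*(20*m + 58) - 14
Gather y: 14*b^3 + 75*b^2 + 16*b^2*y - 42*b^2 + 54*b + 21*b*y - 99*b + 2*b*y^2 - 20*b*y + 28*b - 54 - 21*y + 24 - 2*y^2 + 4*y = 14*b^3 + 33*b^2 - 17*b + y^2*(2*b - 2) + y*(16*b^2 + b - 17) - 30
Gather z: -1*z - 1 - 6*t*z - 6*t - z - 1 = -6*t + z*(-6*t - 2) - 2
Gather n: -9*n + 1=1 - 9*n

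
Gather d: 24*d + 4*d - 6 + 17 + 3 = 28*d + 14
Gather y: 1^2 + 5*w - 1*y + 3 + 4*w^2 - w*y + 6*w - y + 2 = 4*w^2 + 11*w + y*(-w - 2) + 6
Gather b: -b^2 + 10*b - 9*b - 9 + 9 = -b^2 + b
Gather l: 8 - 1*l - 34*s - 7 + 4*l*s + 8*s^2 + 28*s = l*(4*s - 1) + 8*s^2 - 6*s + 1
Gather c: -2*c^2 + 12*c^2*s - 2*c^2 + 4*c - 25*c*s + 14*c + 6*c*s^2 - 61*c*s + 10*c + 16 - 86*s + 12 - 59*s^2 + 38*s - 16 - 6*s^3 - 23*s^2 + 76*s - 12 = c^2*(12*s - 4) + c*(6*s^2 - 86*s + 28) - 6*s^3 - 82*s^2 + 28*s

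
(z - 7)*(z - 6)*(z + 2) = z^3 - 11*z^2 + 16*z + 84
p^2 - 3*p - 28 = (p - 7)*(p + 4)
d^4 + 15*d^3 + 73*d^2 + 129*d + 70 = (d + 1)*(d + 2)*(d + 5)*(d + 7)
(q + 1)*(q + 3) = q^2 + 4*q + 3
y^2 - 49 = (y - 7)*(y + 7)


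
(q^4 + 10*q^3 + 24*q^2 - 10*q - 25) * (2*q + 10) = 2*q^5 + 30*q^4 + 148*q^3 + 220*q^2 - 150*q - 250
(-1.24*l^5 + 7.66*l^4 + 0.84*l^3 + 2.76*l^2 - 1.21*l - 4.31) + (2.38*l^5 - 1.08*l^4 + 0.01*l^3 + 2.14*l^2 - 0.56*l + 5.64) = 1.14*l^5 + 6.58*l^4 + 0.85*l^3 + 4.9*l^2 - 1.77*l + 1.33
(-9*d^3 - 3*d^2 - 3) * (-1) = 9*d^3 + 3*d^2 + 3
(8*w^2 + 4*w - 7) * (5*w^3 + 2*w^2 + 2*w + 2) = 40*w^5 + 36*w^4 - 11*w^3 + 10*w^2 - 6*w - 14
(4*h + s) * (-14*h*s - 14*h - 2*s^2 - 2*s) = -56*h^2*s - 56*h^2 - 22*h*s^2 - 22*h*s - 2*s^3 - 2*s^2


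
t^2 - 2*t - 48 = (t - 8)*(t + 6)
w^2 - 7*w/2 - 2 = (w - 4)*(w + 1/2)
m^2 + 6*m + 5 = (m + 1)*(m + 5)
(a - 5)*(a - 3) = a^2 - 8*a + 15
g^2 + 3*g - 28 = (g - 4)*(g + 7)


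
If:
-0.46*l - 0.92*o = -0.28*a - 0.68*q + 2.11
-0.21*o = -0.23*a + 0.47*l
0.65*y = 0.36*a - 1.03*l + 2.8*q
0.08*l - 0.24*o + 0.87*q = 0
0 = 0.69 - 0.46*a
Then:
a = 1.50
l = 2.59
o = -4.16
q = -1.38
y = -9.24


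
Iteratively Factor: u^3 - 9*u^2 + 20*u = (u - 4)*(u^2 - 5*u) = (u - 5)*(u - 4)*(u)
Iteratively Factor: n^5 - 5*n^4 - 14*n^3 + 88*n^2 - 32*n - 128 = (n + 1)*(n^4 - 6*n^3 - 8*n^2 + 96*n - 128) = (n - 2)*(n + 1)*(n^3 - 4*n^2 - 16*n + 64) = (n - 4)*(n - 2)*(n + 1)*(n^2 - 16) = (n - 4)^2*(n - 2)*(n + 1)*(n + 4)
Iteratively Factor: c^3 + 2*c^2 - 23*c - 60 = (c + 3)*(c^2 - c - 20) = (c - 5)*(c + 3)*(c + 4)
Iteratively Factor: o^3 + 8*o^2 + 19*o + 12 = (o + 1)*(o^2 + 7*o + 12) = (o + 1)*(o + 4)*(o + 3)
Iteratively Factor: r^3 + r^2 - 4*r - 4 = (r + 2)*(r^2 - r - 2) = (r + 1)*(r + 2)*(r - 2)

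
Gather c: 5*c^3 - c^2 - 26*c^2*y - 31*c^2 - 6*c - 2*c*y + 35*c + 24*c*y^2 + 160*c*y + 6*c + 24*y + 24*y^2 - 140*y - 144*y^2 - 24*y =5*c^3 + c^2*(-26*y - 32) + c*(24*y^2 + 158*y + 35) - 120*y^2 - 140*y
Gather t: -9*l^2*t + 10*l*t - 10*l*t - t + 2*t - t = -9*l^2*t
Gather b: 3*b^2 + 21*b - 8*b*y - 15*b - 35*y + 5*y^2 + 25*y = 3*b^2 + b*(6 - 8*y) + 5*y^2 - 10*y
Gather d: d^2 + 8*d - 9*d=d^2 - d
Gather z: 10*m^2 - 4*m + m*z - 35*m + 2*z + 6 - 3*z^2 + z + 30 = 10*m^2 - 39*m - 3*z^2 + z*(m + 3) + 36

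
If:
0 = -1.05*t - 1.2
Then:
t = -1.14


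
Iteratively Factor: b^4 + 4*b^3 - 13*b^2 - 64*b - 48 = (b + 1)*(b^3 + 3*b^2 - 16*b - 48) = (b + 1)*(b + 3)*(b^2 - 16) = (b + 1)*(b + 3)*(b + 4)*(b - 4)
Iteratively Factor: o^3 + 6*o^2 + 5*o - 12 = (o - 1)*(o^2 + 7*o + 12) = (o - 1)*(o + 4)*(o + 3)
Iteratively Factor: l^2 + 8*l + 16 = (l + 4)*(l + 4)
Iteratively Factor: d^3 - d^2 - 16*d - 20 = (d - 5)*(d^2 + 4*d + 4) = (d - 5)*(d + 2)*(d + 2)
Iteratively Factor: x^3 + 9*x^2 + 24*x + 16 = (x + 1)*(x^2 + 8*x + 16) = (x + 1)*(x + 4)*(x + 4)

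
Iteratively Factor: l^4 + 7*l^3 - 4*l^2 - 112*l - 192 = (l + 4)*(l^3 + 3*l^2 - 16*l - 48) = (l + 4)^2*(l^2 - l - 12) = (l + 3)*(l + 4)^2*(l - 4)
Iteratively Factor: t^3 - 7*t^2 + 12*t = (t - 4)*(t^2 - 3*t) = (t - 4)*(t - 3)*(t)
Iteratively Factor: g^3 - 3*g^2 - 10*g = (g)*(g^2 - 3*g - 10) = g*(g + 2)*(g - 5)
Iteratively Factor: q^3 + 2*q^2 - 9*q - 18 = (q + 2)*(q^2 - 9) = (q - 3)*(q + 2)*(q + 3)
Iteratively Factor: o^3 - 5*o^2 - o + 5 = (o - 5)*(o^2 - 1) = (o - 5)*(o - 1)*(o + 1)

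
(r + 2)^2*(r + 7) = r^3 + 11*r^2 + 32*r + 28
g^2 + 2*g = g*(g + 2)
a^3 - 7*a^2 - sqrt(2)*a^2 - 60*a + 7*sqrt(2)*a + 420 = (a - 7)*(a - 6*sqrt(2))*(a + 5*sqrt(2))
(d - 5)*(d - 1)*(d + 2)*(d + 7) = d^4 + 3*d^3 - 35*d^2 - 39*d + 70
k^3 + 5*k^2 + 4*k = k*(k + 1)*(k + 4)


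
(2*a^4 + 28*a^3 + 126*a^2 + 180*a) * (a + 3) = 2*a^5 + 34*a^4 + 210*a^3 + 558*a^2 + 540*a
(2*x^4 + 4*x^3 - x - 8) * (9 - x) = -2*x^5 + 14*x^4 + 36*x^3 + x^2 - x - 72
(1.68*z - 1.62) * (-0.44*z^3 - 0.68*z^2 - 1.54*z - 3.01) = -0.7392*z^4 - 0.4296*z^3 - 1.4856*z^2 - 2.562*z + 4.8762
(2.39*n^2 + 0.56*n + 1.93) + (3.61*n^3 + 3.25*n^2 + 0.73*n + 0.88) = 3.61*n^3 + 5.64*n^2 + 1.29*n + 2.81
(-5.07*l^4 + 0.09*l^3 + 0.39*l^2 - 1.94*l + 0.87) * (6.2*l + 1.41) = -31.434*l^5 - 6.5907*l^4 + 2.5449*l^3 - 11.4781*l^2 + 2.6586*l + 1.2267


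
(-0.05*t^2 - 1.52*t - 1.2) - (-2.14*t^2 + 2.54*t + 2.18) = 2.09*t^2 - 4.06*t - 3.38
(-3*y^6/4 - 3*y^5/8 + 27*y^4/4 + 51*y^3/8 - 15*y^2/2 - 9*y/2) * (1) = -3*y^6/4 - 3*y^5/8 + 27*y^4/4 + 51*y^3/8 - 15*y^2/2 - 9*y/2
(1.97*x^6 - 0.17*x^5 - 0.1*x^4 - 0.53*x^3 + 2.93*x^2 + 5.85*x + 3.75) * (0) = 0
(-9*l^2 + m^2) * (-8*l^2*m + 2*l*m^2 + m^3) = 72*l^4*m - 18*l^3*m^2 - 17*l^2*m^3 + 2*l*m^4 + m^5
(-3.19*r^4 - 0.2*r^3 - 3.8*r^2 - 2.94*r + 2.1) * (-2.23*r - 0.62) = 7.1137*r^5 + 2.4238*r^4 + 8.598*r^3 + 8.9122*r^2 - 2.8602*r - 1.302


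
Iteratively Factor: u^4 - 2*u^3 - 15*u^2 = (u)*(u^3 - 2*u^2 - 15*u) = u*(u - 5)*(u^2 + 3*u) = u^2*(u - 5)*(u + 3)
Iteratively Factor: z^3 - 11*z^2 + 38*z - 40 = (z - 2)*(z^2 - 9*z + 20) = (z - 5)*(z - 2)*(z - 4)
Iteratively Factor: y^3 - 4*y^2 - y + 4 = (y - 1)*(y^2 - 3*y - 4) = (y - 1)*(y + 1)*(y - 4)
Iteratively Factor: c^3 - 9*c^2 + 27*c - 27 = (c - 3)*(c^2 - 6*c + 9) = (c - 3)^2*(c - 3)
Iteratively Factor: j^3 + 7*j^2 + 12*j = (j + 4)*(j^2 + 3*j) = j*(j + 4)*(j + 3)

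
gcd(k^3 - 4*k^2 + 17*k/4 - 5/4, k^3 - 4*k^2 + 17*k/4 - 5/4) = k^3 - 4*k^2 + 17*k/4 - 5/4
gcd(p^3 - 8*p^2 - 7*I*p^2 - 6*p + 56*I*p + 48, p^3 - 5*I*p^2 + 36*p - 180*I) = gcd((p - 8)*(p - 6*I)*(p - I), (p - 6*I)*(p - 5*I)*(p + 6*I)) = p - 6*I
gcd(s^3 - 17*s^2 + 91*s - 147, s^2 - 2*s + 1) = 1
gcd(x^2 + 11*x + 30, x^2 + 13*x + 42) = x + 6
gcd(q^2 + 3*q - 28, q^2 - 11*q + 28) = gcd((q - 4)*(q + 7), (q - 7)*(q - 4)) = q - 4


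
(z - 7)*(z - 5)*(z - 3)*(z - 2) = z^4 - 17*z^3 + 101*z^2 - 247*z + 210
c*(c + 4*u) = c^2 + 4*c*u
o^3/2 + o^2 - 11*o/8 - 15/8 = (o/2 + 1/2)*(o - 3/2)*(o + 5/2)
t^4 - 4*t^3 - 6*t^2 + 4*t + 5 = (t - 5)*(t - 1)*(t + 1)^2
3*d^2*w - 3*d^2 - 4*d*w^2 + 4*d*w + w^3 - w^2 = (-3*d + w)*(-d + w)*(w - 1)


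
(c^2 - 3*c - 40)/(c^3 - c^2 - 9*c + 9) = (c^2 - 3*c - 40)/(c^3 - c^2 - 9*c + 9)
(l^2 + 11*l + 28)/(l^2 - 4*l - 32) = (l + 7)/(l - 8)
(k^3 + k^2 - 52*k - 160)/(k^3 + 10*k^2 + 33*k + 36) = (k^2 - 3*k - 40)/(k^2 + 6*k + 9)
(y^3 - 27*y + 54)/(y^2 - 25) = (y^3 - 27*y + 54)/(y^2 - 25)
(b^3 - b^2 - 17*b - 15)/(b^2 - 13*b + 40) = (b^2 + 4*b + 3)/(b - 8)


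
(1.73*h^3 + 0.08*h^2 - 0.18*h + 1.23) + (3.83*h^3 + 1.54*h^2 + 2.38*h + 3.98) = 5.56*h^3 + 1.62*h^2 + 2.2*h + 5.21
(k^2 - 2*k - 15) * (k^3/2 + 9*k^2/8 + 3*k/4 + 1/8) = k^5/2 + k^4/8 - 9*k^3 - 73*k^2/4 - 23*k/2 - 15/8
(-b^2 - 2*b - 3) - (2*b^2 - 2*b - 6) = 3 - 3*b^2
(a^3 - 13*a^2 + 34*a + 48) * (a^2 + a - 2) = a^5 - 12*a^4 + 19*a^3 + 108*a^2 - 20*a - 96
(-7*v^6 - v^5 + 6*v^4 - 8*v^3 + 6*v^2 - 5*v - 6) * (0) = 0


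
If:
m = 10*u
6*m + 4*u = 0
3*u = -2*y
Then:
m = 0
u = 0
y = 0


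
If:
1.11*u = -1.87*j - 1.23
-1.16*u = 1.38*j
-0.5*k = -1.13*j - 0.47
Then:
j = -2.24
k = -4.12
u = 2.66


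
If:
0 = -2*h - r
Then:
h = -r/2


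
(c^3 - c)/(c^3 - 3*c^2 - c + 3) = c/(c - 3)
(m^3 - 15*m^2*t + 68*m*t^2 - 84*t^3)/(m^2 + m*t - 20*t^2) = (m^3 - 15*m^2*t + 68*m*t^2 - 84*t^3)/(m^2 + m*t - 20*t^2)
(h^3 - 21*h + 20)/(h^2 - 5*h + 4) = h + 5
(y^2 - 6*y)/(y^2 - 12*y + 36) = y/(y - 6)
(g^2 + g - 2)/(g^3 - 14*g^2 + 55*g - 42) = (g + 2)/(g^2 - 13*g + 42)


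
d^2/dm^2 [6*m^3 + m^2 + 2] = 36*m + 2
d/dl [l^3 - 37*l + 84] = 3*l^2 - 37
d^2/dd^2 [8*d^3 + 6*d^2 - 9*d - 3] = 48*d + 12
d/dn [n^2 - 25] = 2*n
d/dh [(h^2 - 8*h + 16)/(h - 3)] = (h^2 - 6*h + 8)/(h^2 - 6*h + 9)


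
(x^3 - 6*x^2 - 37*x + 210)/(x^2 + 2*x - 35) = (x^2 - x - 42)/(x + 7)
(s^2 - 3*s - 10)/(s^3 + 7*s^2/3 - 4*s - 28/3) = 3*(s - 5)/(3*s^2 + s - 14)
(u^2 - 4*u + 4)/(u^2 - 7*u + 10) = (u - 2)/(u - 5)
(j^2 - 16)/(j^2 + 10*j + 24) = (j - 4)/(j + 6)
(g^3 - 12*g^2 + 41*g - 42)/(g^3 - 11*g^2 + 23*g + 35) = (g^2 - 5*g + 6)/(g^2 - 4*g - 5)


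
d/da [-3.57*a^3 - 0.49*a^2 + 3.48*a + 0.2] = -10.71*a^2 - 0.98*a + 3.48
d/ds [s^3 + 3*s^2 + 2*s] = 3*s^2 + 6*s + 2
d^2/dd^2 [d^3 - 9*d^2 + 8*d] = 6*d - 18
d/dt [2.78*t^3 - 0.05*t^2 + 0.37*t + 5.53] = 8.34*t^2 - 0.1*t + 0.37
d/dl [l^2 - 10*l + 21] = 2*l - 10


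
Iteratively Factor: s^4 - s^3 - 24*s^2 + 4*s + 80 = (s - 2)*(s^3 + s^2 - 22*s - 40) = (s - 2)*(s + 4)*(s^2 - 3*s - 10) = (s - 2)*(s + 2)*(s + 4)*(s - 5)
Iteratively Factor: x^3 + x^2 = (x)*(x^2 + x) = x^2*(x + 1)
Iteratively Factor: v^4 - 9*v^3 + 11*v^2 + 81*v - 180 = (v - 5)*(v^3 - 4*v^2 - 9*v + 36) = (v - 5)*(v - 4)*(v^2 - 9) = (v - 5)*(v - 4)*(v + 3)*(v - 3)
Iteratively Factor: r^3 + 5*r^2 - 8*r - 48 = (r - 3)*(r^2 + 8*r + 16) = (r - 3)*(r + 4)*(r + 4)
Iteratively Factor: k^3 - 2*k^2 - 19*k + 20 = (k - 5)*(k^2 + 3*k - 4) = (k - 5)*(k - 1)*(k + 4)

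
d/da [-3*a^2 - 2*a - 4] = -6*a - 2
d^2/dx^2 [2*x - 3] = 0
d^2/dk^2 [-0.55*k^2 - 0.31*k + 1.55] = -1.10000000000000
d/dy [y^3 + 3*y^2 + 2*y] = 3*y^2 + 6*y + 2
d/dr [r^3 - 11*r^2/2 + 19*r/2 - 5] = 3*r^2 - 11*r + 19/2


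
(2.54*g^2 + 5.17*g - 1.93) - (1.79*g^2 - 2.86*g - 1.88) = 0.75*g^2 + 8.03*g - 0.05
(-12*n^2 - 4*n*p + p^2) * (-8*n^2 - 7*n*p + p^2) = 96*n^4 + 116*n^3*p + 8*n^2*p^2 - 11*n*p^3 + p^4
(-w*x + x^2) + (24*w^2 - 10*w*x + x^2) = 24*w^2 - 11*w*x + 2*x^2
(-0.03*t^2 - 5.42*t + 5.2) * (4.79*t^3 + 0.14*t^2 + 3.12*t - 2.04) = -0.1437*t^5 - 25.966*t^4 + 24.0556*t^3 - 16.1212*t^2 + 27.2808*t - 10.608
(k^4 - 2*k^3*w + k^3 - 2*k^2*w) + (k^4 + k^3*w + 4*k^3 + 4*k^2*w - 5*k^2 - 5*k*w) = 2*k^4 - k^3*w + 5*k^3 + 2*k^2*w - 5*k^2 - 5*k*w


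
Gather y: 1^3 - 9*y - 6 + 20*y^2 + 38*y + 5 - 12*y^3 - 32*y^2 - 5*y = -12*y^3 - 12*y^2 + 24*y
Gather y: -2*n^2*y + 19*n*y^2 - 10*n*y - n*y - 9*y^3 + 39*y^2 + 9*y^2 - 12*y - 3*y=-9*y^3 + y^2*(19*n + 48) + y*(-2*n^2 - 11*n - 15)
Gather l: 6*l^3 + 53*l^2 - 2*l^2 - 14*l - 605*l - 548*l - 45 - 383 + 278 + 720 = 6*l^3 + 51*l^2 - 1167*l + 570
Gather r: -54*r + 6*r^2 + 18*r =6*r^2 - 36*r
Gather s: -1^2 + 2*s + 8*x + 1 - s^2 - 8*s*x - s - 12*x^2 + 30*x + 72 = -s^2 + s*(1 - 8*x) - 12*x^2 + 38*x + 72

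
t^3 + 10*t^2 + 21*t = t*(t + 3)*(t + 7)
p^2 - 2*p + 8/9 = (p - 4/3)*(p - 2/3)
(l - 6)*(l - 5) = l^2 - 11*l + 30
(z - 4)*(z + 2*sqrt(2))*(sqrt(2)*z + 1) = sqrt(2)*z^3 - 4*sqrt(2)*z^2 + 5*z^2 - 20*z + 2*sqrt(2)*z - 8*sqrt(2)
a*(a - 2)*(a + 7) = a^3 + 5*a^2 - 14*a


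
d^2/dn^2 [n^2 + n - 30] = 2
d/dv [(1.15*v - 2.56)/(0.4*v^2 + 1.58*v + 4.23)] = (-0.46*v^2 + 2.048*v + 8.9093)/(0.16*v^4 + 1.264*v^3 + 5.8804*v^2 + 13.3668*v + 17.8929)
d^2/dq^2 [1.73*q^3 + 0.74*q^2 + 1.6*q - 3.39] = 10.38*q + 1.48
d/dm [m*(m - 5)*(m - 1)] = 3*m^2 - 12*m + 5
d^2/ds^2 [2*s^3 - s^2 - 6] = 12*s - 2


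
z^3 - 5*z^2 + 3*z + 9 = (z - 3)^2*(z + 1)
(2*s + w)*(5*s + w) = 10*s^2 + 7*s*w + w^2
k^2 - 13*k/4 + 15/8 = (k - 5/2)*(k - 3/4)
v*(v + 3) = v^2 + 3*v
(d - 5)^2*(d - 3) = d^3 - 13*d^2 + 55*d - 75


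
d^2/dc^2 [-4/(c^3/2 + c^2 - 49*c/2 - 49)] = 16*((3*c + 2)*(c^3 + 2*c^2 - 49*c - 98) - (3*c^2 + 4*c - 49)^2)/(c^3 + 2*c^2 - 49*c - 98)^3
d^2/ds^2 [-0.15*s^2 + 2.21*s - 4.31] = -0.300000000000000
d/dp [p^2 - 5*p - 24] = 2*p - 5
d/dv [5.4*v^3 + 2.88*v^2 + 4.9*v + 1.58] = 16.2*v^2 + 5.76*v + 4.9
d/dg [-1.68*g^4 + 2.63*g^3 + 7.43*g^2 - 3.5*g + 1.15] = -6.72*g^3 + 7.89*g^2 + 14.86*g - 3.5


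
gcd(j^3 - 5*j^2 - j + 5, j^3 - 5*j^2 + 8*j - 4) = j - 1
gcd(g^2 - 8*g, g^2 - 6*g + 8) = 1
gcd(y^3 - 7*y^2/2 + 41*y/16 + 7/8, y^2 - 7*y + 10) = y - 2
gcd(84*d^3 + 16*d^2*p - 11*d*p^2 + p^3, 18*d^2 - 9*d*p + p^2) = -6*d + p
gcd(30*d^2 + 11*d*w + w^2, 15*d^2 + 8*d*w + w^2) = 5*d + w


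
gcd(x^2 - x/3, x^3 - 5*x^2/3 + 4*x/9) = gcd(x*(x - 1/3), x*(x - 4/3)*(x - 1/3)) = x^2 - x/3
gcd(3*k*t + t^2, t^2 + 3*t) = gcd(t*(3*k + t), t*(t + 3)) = t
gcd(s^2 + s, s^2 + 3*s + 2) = s + 1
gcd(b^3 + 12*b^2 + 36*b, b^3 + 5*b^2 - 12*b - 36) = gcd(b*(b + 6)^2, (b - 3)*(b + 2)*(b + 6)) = b + 6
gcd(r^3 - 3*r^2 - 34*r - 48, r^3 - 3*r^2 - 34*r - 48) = r^3 - 3*r^2 - 34*r - 48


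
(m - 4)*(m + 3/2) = m^2 - 5*m/2 - 6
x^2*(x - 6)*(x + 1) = x^4 - 5*x^3 - 6*x^2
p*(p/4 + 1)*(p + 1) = p^3/4 + 5*p^2/4 + p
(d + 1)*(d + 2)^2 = d^3 + 5*d^2 + 8*d + 4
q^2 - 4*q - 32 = (q - 8)*(q + 4)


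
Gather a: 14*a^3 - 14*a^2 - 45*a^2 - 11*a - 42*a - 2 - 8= 14*a^3 - 59*a^2 - 53*a - 10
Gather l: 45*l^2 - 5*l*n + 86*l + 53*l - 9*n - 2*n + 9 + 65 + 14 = 45*l^2 + l*(139 - 5*n) - 11*n + 88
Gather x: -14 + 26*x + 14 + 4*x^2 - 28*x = 4*x^2 - 2*x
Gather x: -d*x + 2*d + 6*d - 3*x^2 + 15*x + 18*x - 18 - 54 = 8*d - 3*x^2 + x*(33 - d) - 72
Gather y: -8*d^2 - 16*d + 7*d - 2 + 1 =-8*d^2 - 9*d - 1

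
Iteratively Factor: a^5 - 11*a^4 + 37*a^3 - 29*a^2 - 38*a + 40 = (a - 1)*(a^4 - 10*a^3 + 27*a^2 - 2*a - 40) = (a - 1)*(a + 1)*(a^3 - 11*a^2 + 38*a - 40) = (a - 5)*(a - 1)*(a + 1)*(a^2 - 6*a + 8) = (a - 5)*(a - 2)*(a - 1)*(a + 1)*(a - 4)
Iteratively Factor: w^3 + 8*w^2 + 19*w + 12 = (w + 3)*(w^2 + 5*w + 4) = (w + 3)*(w + 4)*(w + 1)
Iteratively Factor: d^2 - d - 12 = (d + 3)*(d - 4)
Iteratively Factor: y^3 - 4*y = (y - 2)*(y^2 + 2*y) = (y - 2)*(y + 2)*(y)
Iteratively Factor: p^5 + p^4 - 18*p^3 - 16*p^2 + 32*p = (p + 2)*(p^4 - p^3 - 16*p^2 + 16*p) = (p - 1)*(p + 2)*(p^3 - 16*p) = (p - 1)*(p + 2)*(p + 4)*(p^2 - 4*p) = (p - 4)*(p - 1)*(p + 2)*(p + 4)*(p)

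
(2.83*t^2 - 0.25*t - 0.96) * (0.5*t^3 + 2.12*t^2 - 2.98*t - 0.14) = 1.415*t^5 + 5.8746*t^4 - 9.4434*t^3 - 1.6864*t^2 + 2.8958*t + 0.1344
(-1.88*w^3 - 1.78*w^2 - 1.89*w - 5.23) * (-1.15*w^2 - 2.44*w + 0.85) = 2.162*w^5 + 6.6342*w^4 + 4.9187*w^3 + 9.1131*w^2 + 11.1547*w - 4.4455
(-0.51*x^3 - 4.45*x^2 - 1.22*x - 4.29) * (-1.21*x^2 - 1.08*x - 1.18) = 0.6171*x^5 + 5.9353*x^4 + 6.884*x^3 + 11.7595*x^2 + 6.0728*x + 5.0622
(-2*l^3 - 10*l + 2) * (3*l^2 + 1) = -6*l^5 - 32*l^3 + 6*l^2 - 10*l + 2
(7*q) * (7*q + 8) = 49*q^2 + 56*q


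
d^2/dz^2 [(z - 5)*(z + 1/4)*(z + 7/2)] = 6*z - 5/2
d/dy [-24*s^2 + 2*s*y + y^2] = 2*s + 2*y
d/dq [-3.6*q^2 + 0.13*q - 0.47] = 0.13 - 7.2*q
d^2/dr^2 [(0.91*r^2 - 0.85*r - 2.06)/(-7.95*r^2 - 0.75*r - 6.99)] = (-5.6843418860808e-14*r^4 + 118.296*r^3 + 1084.59783*r^2 - 209.71305*r - 324.470592)/(502.459875*r^6 + 142.205625*r^5 + 1338.77205*r^4 + 250.489125*r^3 + 1177.10901*r^2 + 109.935225*r + 341.532099)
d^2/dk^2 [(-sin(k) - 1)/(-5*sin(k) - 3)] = 2*(-5*sin(k)^2 + 3*sin(k) + 10)/(5*sin(k) + 3)^3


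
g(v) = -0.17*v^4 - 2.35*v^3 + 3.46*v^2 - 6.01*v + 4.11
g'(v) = -0.68*v^3 - 7.05*v^2 + 6.92*v - 6.01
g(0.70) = 0.75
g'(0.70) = -4.85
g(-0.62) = 9.70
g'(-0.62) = -12.85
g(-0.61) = 9.57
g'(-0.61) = -12.70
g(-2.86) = 93.20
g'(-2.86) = -67.56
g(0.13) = 3.38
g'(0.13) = -5.23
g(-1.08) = 17.37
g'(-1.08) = -20.85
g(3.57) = -107.79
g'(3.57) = -102.10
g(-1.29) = 22.19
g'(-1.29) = -25.21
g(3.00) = -60.00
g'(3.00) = -67.06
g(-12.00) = 1110.15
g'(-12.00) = 70.79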